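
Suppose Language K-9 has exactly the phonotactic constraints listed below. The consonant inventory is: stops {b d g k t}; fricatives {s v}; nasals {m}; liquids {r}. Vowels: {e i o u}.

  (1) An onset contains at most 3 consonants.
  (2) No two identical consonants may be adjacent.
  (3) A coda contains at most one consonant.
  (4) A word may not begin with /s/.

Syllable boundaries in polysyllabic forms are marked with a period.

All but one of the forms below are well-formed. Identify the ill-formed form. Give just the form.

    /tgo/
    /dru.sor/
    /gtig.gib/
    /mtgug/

/gtig.gib/

/tgo/ — σ1 onset /tg/ (2C), coda /∅/ ok → well-formed
/dru.sor/ — σ1 onset /dr/ (2C), coda /∅/ ok; σ2 onset /s/, coda /r/ ok → well-formed
/gtig.gib/ — violates constraint 2: adjacent identical consonants /gg/ → ill-formed
/mtgug/ — σ1 onset /mtg/ (3C), coda /g/ ok → well-formed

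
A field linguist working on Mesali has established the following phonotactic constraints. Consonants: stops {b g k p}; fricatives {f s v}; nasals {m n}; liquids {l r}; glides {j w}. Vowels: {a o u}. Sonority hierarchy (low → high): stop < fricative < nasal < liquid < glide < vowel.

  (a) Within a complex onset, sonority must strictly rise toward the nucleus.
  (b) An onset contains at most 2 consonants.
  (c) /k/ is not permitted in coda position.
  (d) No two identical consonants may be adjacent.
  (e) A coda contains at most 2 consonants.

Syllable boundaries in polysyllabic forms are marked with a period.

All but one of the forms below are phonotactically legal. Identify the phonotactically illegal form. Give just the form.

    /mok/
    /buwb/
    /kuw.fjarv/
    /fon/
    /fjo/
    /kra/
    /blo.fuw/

/mok/ — violates constraint (c): syllable 1 coda contains /k/ → phonotactically illegal
/buwb/ — σ1 onset /b/, coda /wb/ (2C) ok → phonotactically legal
/kuw.fjarv/ — σ1 onset /k/, coda /w/ ok; σ2 onset /fj/ (2→5 rises), coda /rv/ (2C) ok → phonotactically legal
/fon/ — σ1 onset /f/, coda /n/ ok → phonotactically legal
/fjo/ — σ1 onset /fj/ (2→5 rises), coda /∅/ ok → phonotactically legal
/kra/ — σ1 onset /kr/ (1→4 rises), coda /∅/ ok → phonotactically legal
/blo.fuw/ — σ1 onset /bl/ (1→4 rises), coda /∅/ ok; σ2 onset /f/, coda /w/ ok → phonotactically legal

/mok/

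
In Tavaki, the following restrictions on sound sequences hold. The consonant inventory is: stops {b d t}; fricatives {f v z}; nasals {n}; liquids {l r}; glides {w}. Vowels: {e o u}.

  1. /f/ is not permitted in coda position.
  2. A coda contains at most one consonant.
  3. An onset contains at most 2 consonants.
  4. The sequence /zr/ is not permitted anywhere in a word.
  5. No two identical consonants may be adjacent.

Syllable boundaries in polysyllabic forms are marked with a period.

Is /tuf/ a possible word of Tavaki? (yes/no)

/tuf/ — violates constraint 1: syllable 1 coda contains /f/ → phonotactically illegal

no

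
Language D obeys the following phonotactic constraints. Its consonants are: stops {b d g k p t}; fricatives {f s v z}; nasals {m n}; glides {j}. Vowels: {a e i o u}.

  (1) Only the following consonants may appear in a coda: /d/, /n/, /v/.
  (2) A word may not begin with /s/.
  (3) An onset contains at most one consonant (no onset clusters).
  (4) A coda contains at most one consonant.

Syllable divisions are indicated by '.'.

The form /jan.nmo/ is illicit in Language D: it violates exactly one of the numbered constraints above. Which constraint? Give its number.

3

/jan.nmo/: syllable 2 onset /nm/ has 2 consonants (> 1).
This is a violation of constraint 3: "An onset contains at most one consonant (no onset clusters)."
The remaining constraints (1, 2, 4) are satisfied.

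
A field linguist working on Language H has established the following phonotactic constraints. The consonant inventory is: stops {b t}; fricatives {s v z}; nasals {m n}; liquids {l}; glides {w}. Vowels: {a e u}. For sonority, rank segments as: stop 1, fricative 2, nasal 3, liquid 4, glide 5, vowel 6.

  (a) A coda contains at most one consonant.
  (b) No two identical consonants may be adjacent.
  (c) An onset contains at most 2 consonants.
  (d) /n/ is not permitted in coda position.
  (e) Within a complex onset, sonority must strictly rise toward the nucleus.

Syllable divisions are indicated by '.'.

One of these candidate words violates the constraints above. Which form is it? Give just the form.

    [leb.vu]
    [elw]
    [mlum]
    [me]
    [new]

[elw]

[leb.vu] — σ1 onset /l/, coda /b/ ok; σ2 onset /v/, coda /∅/ ok → permitted
[elw] — violates constraint (a): syllable 1 coda /lw/ has 2 consonants (> 1) → not permitted
[mlum] — σ1 onset /ml/ (3→4 rises), coda /m/ ok → permitted
[me] — σ1 onset /m/, coda /∅/ ok → permitted
[new] — σ1 onset /n/, coda /w/ ok → permitted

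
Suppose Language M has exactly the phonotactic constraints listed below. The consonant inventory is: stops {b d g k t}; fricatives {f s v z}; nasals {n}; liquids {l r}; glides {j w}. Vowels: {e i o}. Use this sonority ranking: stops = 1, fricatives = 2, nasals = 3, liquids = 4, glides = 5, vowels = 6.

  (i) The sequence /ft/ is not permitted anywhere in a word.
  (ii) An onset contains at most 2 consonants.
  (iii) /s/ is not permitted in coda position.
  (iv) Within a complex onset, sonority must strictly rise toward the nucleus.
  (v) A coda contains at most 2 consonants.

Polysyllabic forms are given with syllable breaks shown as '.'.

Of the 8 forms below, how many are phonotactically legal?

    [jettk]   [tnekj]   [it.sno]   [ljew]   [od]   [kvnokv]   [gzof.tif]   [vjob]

5

[jettk] — violates constraint (v): syllable 1 coda /ttk/ has 3 consonants (> 2) → phonotactically illegal
[tnekj] — σ1 onset /tn/ (1→3 rises), coda /kj/ (2C) ok → phonotactically legal
[it.sno] — σ1 onset /∅/, coda /t/ ok; σ2 onset /sn/ (2→3 rises), coda /∅/ ok → phonotactically legal
[ljew] — σ1 onset /lj/ (4→5 rises), coda /w/ ok → phonotactically legal
[od] — σ1 onset /∅/, coda /d/ ok → phonotactically legal
[kvnokv] — violates constraint (ii): syllable 1 onset /kvn/ has 3 consonants (> 2) → phonotactically illegal
[gzof.tif] — violates constraint (i): contains banned sequence /ft/ → phonotactically illegal
[vjob] — σ1 onset /vj/ (2→5 rises), coda /b/ ok → phonotactically legal
Phonotactically legal: [tnekj], [it.sno], [ljew], [od], [vjob] → 5.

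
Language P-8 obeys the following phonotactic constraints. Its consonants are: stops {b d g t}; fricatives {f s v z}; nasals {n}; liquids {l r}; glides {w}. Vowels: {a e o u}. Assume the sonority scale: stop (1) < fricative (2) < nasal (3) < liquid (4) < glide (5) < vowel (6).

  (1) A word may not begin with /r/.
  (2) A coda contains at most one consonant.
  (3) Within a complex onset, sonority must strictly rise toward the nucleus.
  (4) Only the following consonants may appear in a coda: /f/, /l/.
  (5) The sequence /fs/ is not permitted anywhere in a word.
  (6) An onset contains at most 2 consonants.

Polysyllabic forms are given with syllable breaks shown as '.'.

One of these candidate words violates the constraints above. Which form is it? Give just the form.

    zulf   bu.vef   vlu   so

zulf — violates constraint 2: syllable 1 coda /lf/ has 2 consonants (> 1) → phonotactically illegal
bu.vef — σ1 onset /b/, coda /∅/ ok; σ2 onset /v/, coda /f/ ok → phonotactically legal
vlu — σ1 onset /vl/ (2→4 rises), coda /∅/ ok → phonotactically legal
so — σ1 onset /s/, coda /∅/ ok → phonotactically legal

zulf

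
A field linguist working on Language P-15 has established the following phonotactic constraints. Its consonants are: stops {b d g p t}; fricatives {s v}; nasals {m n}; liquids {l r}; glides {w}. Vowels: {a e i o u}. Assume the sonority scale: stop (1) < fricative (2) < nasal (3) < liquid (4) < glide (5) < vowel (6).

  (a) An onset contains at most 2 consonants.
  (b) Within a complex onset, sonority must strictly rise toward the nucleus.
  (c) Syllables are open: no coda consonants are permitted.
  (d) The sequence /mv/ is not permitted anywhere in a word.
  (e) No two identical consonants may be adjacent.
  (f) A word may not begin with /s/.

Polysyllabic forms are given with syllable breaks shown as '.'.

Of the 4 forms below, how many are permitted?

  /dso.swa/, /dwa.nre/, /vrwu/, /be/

3

/dso.swa/ — σ1 onset /ds/ (1→2 rises), coda /∅/ ok; σ2 onset /sw/ (2→5 rises), coda /∅/ ok → permitted
/dwa.nre/ — σ1 onset /dw/ (1→5 rises), coda /∅/ ok; σ2 onset /nr/ (3→4 rises), coda /∅/ ok → permitted
/vrwu/ — violates constraint (a): syllable 1 onset /vrw/ has 3 consonants (> 2) → not permitted
/be/ — σ1 onset /b/, coda /∅/ ok → permitted
Permitted: /dso.swa/, /dwa.nre/, /be/ → 3.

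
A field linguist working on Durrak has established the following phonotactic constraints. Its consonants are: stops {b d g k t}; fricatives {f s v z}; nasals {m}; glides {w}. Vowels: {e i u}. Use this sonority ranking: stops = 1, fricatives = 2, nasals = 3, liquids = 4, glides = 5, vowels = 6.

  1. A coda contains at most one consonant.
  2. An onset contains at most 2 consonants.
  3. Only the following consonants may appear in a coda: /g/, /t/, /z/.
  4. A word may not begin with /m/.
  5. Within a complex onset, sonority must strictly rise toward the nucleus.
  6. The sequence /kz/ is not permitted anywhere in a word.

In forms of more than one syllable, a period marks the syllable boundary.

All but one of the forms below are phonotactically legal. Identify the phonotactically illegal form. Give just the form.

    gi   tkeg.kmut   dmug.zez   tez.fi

tkeg.kmut

gi — σ1 onset /g/, coda /∅/ ok → phonotactically legal
tkeg.kmut — violates constraint 5: syllable 1 onset /tk/: /t/ (stop, 1) → /k/ (stop, 1) does not rise → phonotactically illegal
dmug.zez — σ1 onset /dm/ (1→3 rises), coda /g/ ok; σ2 onset /z/, coda /z/ ok → phonotactically legal
tez.fi — σ1 onset /t/, coda /z/ ok; σ2 onset /f/, coda /∅/ ok → phonotactically legal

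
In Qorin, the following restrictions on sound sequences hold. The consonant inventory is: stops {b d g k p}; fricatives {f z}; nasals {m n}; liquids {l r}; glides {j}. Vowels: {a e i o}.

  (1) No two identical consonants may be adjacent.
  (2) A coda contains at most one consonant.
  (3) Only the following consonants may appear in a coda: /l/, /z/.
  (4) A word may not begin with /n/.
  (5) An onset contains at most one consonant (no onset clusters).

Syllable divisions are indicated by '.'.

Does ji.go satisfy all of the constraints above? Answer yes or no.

yes

ji.go — σ1 onset /j/, coda /∅/ ok; σ2 onset /g/, coda /∅/ ok → permitted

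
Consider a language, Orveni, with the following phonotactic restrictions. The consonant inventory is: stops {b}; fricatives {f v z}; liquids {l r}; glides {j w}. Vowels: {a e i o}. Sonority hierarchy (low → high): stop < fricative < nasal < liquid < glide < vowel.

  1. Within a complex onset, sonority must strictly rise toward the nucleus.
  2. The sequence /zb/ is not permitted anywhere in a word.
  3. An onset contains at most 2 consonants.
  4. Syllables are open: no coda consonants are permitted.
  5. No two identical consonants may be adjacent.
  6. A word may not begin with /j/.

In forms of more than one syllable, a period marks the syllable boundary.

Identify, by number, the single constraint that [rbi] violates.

1

[rbi]: syllable 1 onset /rb/: /r/ (liquid, 4) → /b/ (stop, 1) does not rise.
This is a violation of constraint 1: "Within a complex onset, sonority must strictly rise toward the nucleus."
The remaining constraints (2, 3, 4, 5, 6) are satisfied.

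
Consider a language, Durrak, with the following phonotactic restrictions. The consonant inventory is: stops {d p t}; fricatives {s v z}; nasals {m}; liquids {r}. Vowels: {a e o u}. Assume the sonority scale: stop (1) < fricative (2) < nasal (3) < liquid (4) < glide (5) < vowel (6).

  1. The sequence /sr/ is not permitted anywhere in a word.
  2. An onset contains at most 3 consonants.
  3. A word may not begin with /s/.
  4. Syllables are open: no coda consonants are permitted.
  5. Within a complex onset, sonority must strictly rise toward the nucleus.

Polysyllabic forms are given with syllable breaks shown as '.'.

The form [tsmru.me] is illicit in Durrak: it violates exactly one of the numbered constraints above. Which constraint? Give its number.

[tsmru.me]: syllable 1 onset /tsmr/ has 4 consonants (> 3).
This is a violation of constraint 2: "An onset contains at most 3 consonants."
The remaining constraints (1, 3, 4, 5) are satisfied.

2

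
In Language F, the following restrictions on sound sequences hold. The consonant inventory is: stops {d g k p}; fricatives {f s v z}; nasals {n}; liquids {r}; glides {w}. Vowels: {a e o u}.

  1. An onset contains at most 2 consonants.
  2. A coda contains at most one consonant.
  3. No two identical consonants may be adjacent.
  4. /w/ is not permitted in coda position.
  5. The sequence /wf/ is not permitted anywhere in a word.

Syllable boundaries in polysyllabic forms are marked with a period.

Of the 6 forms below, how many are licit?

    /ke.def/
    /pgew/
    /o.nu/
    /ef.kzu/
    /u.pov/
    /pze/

5

/ke.def/ — σ1 onset /k/, coda /∅/ ok; σ2 onset /d/, coda /f/ ok → licit
/pgew/ — violates constraint 4: syllable 1 coda contains /w/ → illicit
/o.nu/ — σ1 onset /∅/, coda /∅/ ok; σ2 onset /n/, coda /∅/ ok → licit
/ef.kzu/ — σ1 onset /∅/, coda /f/ ok; σ2 onset /kz/ (2C), coda /∅/ ok → licit
/u.pov/ — σ1 onset /∅/, coda /∅/ ok; σ2 onset /p/, coda /v/ ok → licit
/pze/ — σ1 onset /pz/ (2C), coda /∅/ ok → licit
Licit: /ke.def/, /o.nu/, /ef.kzu/, /u.pov/, /pze/ → 5.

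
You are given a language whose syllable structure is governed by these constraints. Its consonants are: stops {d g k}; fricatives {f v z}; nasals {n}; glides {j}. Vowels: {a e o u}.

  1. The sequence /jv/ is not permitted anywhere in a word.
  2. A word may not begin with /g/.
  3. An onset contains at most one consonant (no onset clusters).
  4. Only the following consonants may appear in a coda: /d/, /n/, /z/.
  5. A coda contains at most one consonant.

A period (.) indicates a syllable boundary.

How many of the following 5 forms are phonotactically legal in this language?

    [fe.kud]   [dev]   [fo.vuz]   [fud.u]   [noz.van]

4

[fe.kud] — σ1 onset /f/, coda /∅/ ok; σ2 onset /k/, coda /d/ ok → phonotactically legal
[dev] — violates constraint 4: syllable 1 coda contains /v/, which is not a licensed coda consonant → phonotactically illegal
[fo.vuz] — σ1 onset /f/, coda /∅/ ok; σ2 onset /v/, coda /z/ ok → phonotactically legal
[fud.u] — σ1 onset /f/, coda /d/ ok; σ2 onset /∅/, coda /∅/ ok → phonotactically legal
[noz.van] — σ1 onset /n/, coda /z/ ok; σ2 onset /v/, coda /n/ ok → phonotactically legal
Phonotactically legal: [fe.kud], [fo.vuz], [fud.u], [noz.van] → 4.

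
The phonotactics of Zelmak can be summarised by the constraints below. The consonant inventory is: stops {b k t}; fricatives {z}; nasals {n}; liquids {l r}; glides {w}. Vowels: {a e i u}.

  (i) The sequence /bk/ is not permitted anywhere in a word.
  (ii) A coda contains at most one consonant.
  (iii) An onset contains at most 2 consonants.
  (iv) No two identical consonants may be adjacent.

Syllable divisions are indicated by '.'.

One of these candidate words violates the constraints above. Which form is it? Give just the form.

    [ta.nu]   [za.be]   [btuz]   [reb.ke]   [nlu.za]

[ta.nu] — σ1 onset /t/, coda /∅/ ok; σ2 onset /n/, coda /∅/ ok → well-formed
[za.be] — σ1 onset /z/, coda /∅/ ok; σ2 onset /b/, coda /∅/ ok → well-formed
[btuz] — σ1 onset /bt/ (2C), coda /z/ ok → well-formed
[reb.ke] — violates constraint (i): contains banned sequence /bk/ → ill-formed
[nlu.za] — σ1 onset /nl/ (2C), coda /∅/ ok; σ2 onset /z/, coda /∅/ ok → well-formed

[reb.ke]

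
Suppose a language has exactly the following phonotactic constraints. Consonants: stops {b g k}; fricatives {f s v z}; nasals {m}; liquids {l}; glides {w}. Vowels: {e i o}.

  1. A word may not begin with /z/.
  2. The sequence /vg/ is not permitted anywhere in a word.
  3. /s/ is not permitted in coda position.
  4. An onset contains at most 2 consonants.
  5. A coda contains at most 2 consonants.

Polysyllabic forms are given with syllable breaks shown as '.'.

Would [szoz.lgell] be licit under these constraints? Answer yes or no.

yes

[szoz.lgell] — σ1 onset /sz/ (2C), coda /z/ ok; σ2 onset /lg/ (2C), coda /ll/ (2C) ok → licit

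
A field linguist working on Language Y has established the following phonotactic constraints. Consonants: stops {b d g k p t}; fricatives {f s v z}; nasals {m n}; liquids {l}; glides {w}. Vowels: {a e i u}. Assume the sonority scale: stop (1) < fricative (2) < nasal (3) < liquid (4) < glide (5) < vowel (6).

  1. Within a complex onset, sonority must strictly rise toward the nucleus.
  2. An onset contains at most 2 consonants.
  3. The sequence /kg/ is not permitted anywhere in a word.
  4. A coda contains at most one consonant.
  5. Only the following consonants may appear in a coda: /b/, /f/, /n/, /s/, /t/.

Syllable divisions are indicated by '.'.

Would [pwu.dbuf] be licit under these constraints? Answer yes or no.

[pwu.dbuf] — violates constraint 1: syllable 2 onset /db/: /d/ (stop, 1) → /b/ (stop, 1) does not rise → illicit

no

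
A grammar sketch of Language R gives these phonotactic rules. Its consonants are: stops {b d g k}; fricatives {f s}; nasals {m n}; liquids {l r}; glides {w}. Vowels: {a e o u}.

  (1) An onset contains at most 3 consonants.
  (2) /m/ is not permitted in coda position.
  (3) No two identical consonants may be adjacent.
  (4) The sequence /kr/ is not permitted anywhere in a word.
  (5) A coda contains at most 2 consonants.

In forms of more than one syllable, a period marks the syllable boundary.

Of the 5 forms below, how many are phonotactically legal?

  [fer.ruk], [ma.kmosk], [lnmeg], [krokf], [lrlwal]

2

[fer.ruk] — violates constraint 3: adjacent identical consonants /rr/ → phonotactically illegal
[ma.kmosk] — σ1 onset /m/, coda /∅/ ok; σ2 onset /km/ (2C), coda /sk/ (2C) ok → phonotactically legal
[lnmeg] — σ1 onset /lnm/ (3C), coda /g/ ok → phonotactically legal
[krokf] — violates constraint 4: contains banned sequence /kr/ → phonotactically illegal
[lrlwal] — violates constraint 1: syllable 1 onset /lrlw/ has 4 consonants (> 3) → phonotactically illegal
Phonotactically legal: [ma.kmosk], [lnmeg] → 2.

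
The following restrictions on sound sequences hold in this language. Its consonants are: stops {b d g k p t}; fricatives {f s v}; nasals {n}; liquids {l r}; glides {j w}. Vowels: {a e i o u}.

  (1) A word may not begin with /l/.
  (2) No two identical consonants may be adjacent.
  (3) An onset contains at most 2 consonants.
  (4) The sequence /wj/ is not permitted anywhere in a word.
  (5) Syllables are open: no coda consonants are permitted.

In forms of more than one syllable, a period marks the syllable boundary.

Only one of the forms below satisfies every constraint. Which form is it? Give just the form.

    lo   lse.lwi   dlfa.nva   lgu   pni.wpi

lo — violates constraint 1: word begins with /l/ → phonotactically illegal
lse.lwi — violates constraint 1: word begins with /l/ → phonotactically illegal
dlfa.nva — violates constraint 3: syllable 1 onset /dlf/ has 3 consonants (> 2) → phonotactically illegal
lgu — violates constraint 1: word begins with /l/ → phonotactically illegal
pni.wpi — σ1 onset /pn/ (2C), coda /∅/ ok; σ2 onset /wp/ (2C), coda /∅/ ok → phonotactically legal

pni.wpi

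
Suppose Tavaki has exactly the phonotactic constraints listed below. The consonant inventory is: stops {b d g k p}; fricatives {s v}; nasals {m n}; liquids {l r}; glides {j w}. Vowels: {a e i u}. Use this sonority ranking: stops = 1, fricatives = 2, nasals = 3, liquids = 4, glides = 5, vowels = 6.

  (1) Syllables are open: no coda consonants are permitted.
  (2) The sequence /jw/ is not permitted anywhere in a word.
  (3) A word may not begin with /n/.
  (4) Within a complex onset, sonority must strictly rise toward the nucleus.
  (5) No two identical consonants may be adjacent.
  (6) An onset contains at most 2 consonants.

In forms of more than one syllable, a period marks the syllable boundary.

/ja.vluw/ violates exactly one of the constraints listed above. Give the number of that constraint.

1

/ja.vluw/: syllable 2 coda /w/ has 1 consonant (> 0).
This is a violation of constraint 1: "Syllables are open: no coda consonants are permitted."
The remaining constraints (2, 3, 4, 5, 6) are satisfied.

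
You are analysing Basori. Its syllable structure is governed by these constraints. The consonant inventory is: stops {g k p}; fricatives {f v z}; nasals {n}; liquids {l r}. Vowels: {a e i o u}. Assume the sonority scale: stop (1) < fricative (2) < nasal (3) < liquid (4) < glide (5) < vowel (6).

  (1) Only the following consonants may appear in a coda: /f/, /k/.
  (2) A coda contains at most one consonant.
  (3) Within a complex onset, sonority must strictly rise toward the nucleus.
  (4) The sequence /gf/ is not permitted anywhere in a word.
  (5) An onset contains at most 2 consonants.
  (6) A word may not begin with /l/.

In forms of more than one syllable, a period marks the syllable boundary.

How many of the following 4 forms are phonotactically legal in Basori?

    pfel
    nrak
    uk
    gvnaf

pfel — violates constraint 1: syllable 1 coda contains /l/, which is not a licensed coda consonant → phonotactically illegal
nrak — σ1 onset /nr/ (3→4 rises), coda /k/ ok → phonotactically legal
uk — σ1 onset /∅/, coda /k/ ok → phonotactically legal
gvnaf — violates constraint 5: syllable 1 onset /gvn/ has 3 consonants (> 2) → phonotactically illegal
Phonotactically legal: nrak, uk → 2.

2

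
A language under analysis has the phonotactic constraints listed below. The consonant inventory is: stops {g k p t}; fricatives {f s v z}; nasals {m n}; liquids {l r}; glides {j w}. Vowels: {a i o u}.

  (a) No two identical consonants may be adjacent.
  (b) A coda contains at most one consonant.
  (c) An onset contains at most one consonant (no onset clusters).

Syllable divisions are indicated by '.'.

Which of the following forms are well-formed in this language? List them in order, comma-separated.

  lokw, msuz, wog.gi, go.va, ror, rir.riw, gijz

lokw — violates constraint (b): syllable 1 coda /kw/ has 2 consonants (> 1) → ill-formed
msuz — violates constraint (c): syllable 1 onset /ms/ has 2 consonants (> 1) → ill-formed
wog.gi — violates constraint (a): adjacent identical consonants /gg/ → ill-formed
go.va — σ1 onset /g/, coda /∅/ ok; σ2 onset /v/, coda /∅/ ok → well-formed
ror — σ1 onset /r/, coda /r/ ok → well-formed
rir.riw — violates constraint (a): adjacent identical consonants /rr/ → ill-formed
gijz — violates constraint (b): syllable 1 coda /jz/ has 2 consonants (> 1) → ill-formed

go.va, ror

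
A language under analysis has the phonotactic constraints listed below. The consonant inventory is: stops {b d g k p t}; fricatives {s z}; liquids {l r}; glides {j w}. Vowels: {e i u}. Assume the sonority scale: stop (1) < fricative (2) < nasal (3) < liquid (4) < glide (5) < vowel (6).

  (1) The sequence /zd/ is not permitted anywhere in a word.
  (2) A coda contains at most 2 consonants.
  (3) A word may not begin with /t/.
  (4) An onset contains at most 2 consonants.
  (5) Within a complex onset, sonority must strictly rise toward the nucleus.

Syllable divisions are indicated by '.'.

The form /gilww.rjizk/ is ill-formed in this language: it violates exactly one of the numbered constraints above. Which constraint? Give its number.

/gilww.rjizk/: syllable 1 coda /lww/ has 3 consonants (> 2).
This is a violation of constraint 2: "A coda contains at most 2 consonants."
The remaining constraints (1, 3, 4, 5) are satisfied.

2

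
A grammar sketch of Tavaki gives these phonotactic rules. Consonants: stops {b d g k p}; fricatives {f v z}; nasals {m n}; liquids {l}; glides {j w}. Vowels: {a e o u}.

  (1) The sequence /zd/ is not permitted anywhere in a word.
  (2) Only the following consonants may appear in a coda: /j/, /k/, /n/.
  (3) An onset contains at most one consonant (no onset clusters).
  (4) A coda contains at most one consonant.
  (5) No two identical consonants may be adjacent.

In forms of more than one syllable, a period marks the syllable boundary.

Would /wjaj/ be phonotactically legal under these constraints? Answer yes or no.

/wjaj/ — violates constraint 3: syllable 1 onset /wj/ has 2 consonants (> 1) → phonotactically illegal

no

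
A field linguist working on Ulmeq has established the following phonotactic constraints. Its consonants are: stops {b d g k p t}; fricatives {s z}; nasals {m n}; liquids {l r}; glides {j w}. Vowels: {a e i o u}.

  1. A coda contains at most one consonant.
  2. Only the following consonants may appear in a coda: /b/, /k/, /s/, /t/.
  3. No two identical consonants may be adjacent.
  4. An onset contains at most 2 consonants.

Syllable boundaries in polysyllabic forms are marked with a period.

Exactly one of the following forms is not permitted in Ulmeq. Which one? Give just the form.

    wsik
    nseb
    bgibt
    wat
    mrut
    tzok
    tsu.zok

bgibt

wsik — σ1 onset /ws/ (2C), coda /k/ ok → permitted
nseb — σ1 onset /ns/ (2C), coda /b/ ok → permitted
bgibt — violates constraint 1: syllable 1 coda /bt/ has 2 consonants (> 1) → not permitted
wat — σ1 onset /w/, coda /t/ ok → permitted
mrut — σ1 onset /mr/ (2C), coda /t/ ok → permitted
tzok — σ1 onset /tz/ (2C), coda /k/ ok → permitted
tsu.zok — σ1 onset /ts/ (2C), coda /∅/ ok; σ2 onset /z/, coda /k/ ok → permitted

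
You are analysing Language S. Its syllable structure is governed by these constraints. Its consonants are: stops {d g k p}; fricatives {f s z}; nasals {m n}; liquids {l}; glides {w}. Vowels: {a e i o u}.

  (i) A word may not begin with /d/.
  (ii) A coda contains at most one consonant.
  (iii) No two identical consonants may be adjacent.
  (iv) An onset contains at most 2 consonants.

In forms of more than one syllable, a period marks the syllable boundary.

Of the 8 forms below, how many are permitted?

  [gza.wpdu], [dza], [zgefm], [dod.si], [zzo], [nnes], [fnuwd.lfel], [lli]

0

[gza.wpdu] — violates constraint (iv): syllable 2 onset /wpd/ has 3 consonants (> 2) → not permitted
[dza] — violates constraint (i): word begins with /d/ → not permitted
[zgefm] — violates constraint (ii): syllable 1 coda /fm/ has 2 consonants (> 1) → not permitted
[dod.si] — violates constraint (i): word begins with /d/ → not permitted
[zzo] — violates constraint (iii): adjacent identical consonants /zz/ → not permitted
[nnes] — violates constraint (iii): adjacent identical consonants /nn/ → not permitted
[fnuwd.lfel] — violates constraint (ii): syllable 1 coda /wd/ has 2 consonants (> 1) → not permitted
[lli] — violates constraint (iii): adjacent identical consonants /ll/ → not permitted
No form is permitted → 0.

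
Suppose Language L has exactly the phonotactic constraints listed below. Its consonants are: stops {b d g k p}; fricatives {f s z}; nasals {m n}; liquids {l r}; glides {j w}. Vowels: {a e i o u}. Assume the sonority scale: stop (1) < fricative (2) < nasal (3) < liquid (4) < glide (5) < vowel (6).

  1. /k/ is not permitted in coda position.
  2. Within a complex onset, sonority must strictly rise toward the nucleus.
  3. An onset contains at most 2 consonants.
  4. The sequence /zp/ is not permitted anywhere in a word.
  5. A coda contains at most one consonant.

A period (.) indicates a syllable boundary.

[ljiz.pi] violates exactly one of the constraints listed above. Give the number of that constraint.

[ljiz.pi]: contains banned sequence /zp/.
This is a violation of constraint 4: "The sequence /zp/ is not permitted anywhere in a word."
The remaining constraints (1, 2, 3, 5) are satisfied.

4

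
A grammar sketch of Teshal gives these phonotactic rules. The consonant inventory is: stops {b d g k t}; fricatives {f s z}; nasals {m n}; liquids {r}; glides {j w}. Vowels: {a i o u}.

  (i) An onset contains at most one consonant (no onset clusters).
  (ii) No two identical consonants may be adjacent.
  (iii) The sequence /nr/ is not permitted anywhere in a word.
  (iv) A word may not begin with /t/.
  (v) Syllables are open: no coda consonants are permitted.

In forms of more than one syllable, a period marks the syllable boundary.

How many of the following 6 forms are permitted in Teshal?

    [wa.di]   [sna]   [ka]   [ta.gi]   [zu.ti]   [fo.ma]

4

[wa.di] — σ1 onset /w/, coda /∅/ ok; σ2 onset /d/, coda /∅/ ok → permitted
[sna] — violates constraint (i): syllable 1 onset /sn/ has 2 consonants (> 1) → not permitted
[ka] — σ1 onset /k/, coda /∅/ ok → permitted
[ta.gi] — violates constraint (iv): word begins with /t/ → not permitted
[zu.ti] — σ1 onset /z/, coda /∅/ ok; σ2 onset /t/, coda /∅/ ok → permitted
[fo.ma] — σ1 onset /f/, coda /∅/ ok; σ2 onset /m/, coda /∅/ ok → permitted
Permitted: [wa.di], [ka], [zu.ti], [fo.ma] → 4.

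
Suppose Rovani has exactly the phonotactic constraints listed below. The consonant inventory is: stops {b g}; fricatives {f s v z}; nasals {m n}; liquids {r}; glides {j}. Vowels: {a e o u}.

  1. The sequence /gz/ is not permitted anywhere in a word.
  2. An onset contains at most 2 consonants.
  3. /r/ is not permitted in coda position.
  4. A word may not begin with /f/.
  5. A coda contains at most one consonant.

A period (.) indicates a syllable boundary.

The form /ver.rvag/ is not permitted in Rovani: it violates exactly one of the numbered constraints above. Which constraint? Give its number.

3

/ver.rvag/: syllable 1 coda contains /r/.
This is a violation of constraint 3: "/r/ is not permitted in coda position."
The remaining constraints (1, 2, 4, 5) are satisfied.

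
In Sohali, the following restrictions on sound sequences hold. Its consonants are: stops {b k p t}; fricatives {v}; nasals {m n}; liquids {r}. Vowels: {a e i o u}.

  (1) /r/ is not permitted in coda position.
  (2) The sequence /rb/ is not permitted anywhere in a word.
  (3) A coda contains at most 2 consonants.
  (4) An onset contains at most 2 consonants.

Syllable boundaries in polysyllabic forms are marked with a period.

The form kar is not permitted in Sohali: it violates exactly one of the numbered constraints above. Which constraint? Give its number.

kar: syllable 1 coda contains /r/.
This is a violation of constraint 1: "/r/ is not permitted in coda position."
The remaining constraints (2, 3, 4) are satisfied.

1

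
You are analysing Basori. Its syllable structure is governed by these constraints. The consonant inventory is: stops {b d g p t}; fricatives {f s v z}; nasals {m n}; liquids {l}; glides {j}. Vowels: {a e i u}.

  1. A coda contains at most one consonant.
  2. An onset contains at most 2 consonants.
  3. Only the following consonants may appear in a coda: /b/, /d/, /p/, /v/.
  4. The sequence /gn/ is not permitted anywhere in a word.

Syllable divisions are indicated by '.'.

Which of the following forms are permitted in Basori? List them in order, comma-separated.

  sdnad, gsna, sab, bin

sdnad — violates constraint 2: syllable 1 onset /sdn/ has 3 consonants (> 2) → not permitted
gsna — violates constraint 2: syllable 1 onset /gsn/ has 3 consonants (> 2) → not permitted
sab — σ1 onset /s/, coda /b/ ok → permitted
bin — violates constraint 3: syllable 1 coda contains /n/, which is not a licensed coda consonant → not permitted

sab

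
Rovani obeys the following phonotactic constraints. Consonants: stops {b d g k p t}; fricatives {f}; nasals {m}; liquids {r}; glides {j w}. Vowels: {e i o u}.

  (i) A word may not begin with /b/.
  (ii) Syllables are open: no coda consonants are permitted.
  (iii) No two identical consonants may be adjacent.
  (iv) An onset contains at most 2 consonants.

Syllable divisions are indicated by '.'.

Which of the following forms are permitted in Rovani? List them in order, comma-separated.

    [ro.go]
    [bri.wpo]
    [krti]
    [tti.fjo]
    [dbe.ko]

[ro.go] — σ1 onset /r/, coda /∅/ ok; σ2 onset /g/, coda /∅/ ok → permitted
[bri.wpo] — violates constraint (i): word begins with /b/ → not permitted
[krti] — violates constraint (iv): syllable 1 onset /krt/ has 3 consonants (> 2) → not permitted
[tti.fjo] — violates constraint (iii): adjacent identical consonants /tt/ → not permitted
[dbe.ko] — σ1 onset /db/ (2C), coda /∅/ ok; σ2 onset /k/, coda /∅/ ok → permitted

[ro.go], [dbe.ko]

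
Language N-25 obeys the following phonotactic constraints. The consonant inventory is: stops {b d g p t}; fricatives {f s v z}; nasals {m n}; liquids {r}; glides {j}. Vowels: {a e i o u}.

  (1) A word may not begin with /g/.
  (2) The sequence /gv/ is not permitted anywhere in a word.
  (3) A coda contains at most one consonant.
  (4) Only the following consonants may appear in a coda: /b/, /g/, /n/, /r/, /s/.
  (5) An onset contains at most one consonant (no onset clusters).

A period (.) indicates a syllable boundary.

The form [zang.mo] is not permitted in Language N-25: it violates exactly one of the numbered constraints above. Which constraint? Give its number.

3

[zang.mo]: syllable 1 coda /ng/ has 2 consonants (> 1).
This is a violation of constraint 3: "A coda contains at most one consonant."
The remaining constraints (1, 2, 4, 5) are satisfied.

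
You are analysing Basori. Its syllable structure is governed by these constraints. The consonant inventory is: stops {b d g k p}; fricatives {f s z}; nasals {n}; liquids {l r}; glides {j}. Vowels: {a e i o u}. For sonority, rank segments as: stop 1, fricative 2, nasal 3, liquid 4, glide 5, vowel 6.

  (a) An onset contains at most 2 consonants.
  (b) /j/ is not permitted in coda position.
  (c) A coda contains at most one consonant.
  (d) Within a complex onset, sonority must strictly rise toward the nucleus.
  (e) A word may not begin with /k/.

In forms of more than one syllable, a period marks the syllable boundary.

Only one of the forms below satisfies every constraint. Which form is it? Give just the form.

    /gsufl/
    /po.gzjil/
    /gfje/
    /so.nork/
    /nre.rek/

/nre.rek/

/gsufl/ — violates constraint (c): syllable 1 coda /fl/ has 2 consonants (> 1) → not permitted
/po.gzjil/ — violates constraint (a): syllable 2 onset /gzj/ has 3 consonants (> 2) → not permitted
/gfje/ — violates constraint (a): syllable 1 onset /gfj/ has 3 consonants (> 2) → not permitted
/so.nork/ — violates constraint (c): syllable 2 coda /rk/ has 2 consonants (> 1) → not permitted
/nre.rek/ — σ1 onset /nr/ (3→4 rises), coda /∅/ ok; σ2 onset /r/, coda /k/ ok → permitted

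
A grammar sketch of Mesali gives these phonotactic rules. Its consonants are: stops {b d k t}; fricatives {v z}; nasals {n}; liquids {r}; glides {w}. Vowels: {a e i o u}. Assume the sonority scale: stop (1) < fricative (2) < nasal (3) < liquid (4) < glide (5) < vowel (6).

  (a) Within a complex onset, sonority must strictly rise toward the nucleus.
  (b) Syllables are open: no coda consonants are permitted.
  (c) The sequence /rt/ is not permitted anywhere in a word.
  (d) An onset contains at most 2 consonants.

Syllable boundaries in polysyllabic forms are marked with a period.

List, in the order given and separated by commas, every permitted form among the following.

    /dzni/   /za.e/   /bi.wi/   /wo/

/dzni/ — violates constraint (d): syllable 1 onset /dzn/ has 3 consonants (> 2) → not permitted
/za.e/ — σ1 onset /z/, coda /∅/ ok; σ2 onset /∅/, coda /∅/ ok → permitted
/bi.wi/ — σ1 onset /b/, coda /∅/ ok; σ2 onset /w/, coda /∅/ ok → permitted
/wo/ — σ1 onset /w/, coda /∅/ ok → permitted

/za.e/, /bi.wi/, /wo/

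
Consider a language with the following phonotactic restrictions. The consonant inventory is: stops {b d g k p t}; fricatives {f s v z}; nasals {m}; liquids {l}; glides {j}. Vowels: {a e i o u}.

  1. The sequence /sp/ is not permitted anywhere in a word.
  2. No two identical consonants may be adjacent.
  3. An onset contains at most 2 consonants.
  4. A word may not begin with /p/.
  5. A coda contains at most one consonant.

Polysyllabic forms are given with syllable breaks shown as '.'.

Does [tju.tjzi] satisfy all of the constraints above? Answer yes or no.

[tju.tjzi] — violates constraint 3: syllable 2 onset /tjz/ has 3 consonants (> 2) → not permitted

no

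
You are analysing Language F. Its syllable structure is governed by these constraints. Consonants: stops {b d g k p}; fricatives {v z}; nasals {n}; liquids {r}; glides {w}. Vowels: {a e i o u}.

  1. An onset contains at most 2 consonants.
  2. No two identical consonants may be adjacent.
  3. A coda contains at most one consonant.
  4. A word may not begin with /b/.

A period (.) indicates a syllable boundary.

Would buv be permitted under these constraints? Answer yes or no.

buv — violates constraint 4: word begins with /b/ → not permitted

no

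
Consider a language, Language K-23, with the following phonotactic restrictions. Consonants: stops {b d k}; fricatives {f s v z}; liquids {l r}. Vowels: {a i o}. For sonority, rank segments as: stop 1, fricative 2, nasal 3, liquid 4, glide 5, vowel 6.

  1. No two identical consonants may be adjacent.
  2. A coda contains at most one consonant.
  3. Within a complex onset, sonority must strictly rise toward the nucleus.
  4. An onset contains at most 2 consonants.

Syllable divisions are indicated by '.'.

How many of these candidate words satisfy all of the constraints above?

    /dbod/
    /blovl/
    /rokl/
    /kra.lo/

1

/dbod/ — violates constraint 3: syllable 1 onset /db/: /d/ (stop, 1) → /b/ (stop, 1) does not rise → phonotactically illegal
/blovl/ — violates constraint 2: syllable 1 coda /vl/ has 2 consonants (> 1) → phonotactically illegal
/rokl/ — violates constraint 2: syllable 1 coda /kl/ has 2 consonants (> 1) → phonotactically illegal
/kra.lo/ — σ1 onset /kr/ (1→4 rises), coda /∅/ ok; σ2 onset /l/, coda /∅/ ok → phonotactically legal
Phonotactically legal: /kra.lo/ → 1.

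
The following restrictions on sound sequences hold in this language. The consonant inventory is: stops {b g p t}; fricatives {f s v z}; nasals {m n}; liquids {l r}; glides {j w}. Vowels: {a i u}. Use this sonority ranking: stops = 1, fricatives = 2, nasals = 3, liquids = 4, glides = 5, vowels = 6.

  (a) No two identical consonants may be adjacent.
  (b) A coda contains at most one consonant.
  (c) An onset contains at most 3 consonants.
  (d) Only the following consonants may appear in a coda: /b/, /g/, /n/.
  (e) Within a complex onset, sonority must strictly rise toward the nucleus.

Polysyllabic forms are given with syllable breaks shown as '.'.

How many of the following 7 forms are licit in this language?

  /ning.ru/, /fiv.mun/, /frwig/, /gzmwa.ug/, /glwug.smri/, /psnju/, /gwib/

/ning.ru/ — violates constraint (b): syllable 1 coda /ng/ has 2 consonants (> 1) → illicit
/fiv.mun/ — violates constraint (d): syllable 1 coda contains /v/, which is not a licensed coda consonant → illicit
/frwig/ — σ1 onset /frw/ (2→4→5 rises), coda /g/ ok → licit
/gzmwa.ug/ — violates constraint (c): syllable 1 onset /gzmw/ has 4 consonants (> 3) → illicit
/glwug.smri/ — σ1 onset /glw/ (1→4→5 rises), coda /g/ ok; σ2 onset /smr/ (2→3→4 rises), coda /∅/ ok → licit
/psnju/ — violates constraint (c): syllable 1 onset /psnj/ has 4 consonants (> 3) → illicit
/gwib/ — σ1 onset /gw/ (1→5 rises), coda /b/ ok → licit
Licit: /frwig/, /glwug.smri/, /gwib/ → 3.

3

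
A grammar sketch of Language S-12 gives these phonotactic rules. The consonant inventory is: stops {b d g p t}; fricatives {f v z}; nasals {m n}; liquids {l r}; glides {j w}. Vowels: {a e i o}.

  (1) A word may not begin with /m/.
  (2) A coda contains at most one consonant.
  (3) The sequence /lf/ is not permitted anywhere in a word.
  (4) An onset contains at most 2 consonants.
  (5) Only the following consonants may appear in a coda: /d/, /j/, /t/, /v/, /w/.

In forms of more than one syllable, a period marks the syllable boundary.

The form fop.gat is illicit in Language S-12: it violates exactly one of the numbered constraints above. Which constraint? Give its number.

5

fop.gat: syllable 1 coda contains /p/, which is not a licensed coda consonant.
This is a violation of constraint 5: "Only the following consonants may appear in a coda: /d/, /j/, /t/, /v/, /w/."
The remaining constraints (1, 2, 3, 4) are satisfied.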